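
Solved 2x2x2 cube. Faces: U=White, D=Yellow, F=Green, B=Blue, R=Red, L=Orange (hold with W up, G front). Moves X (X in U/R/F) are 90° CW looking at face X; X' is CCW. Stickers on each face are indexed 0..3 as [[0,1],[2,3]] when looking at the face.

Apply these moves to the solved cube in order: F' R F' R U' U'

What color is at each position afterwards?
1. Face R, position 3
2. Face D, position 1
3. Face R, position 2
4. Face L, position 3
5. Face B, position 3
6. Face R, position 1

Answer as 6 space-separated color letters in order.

After move 1 (F'): F=GGGG U=WWRR R=YRYR D=OOYY L=OWOW
After move 2 (R): R=YYRR U=WGRG F=GOGY D=OBYB B=RBWB
After move 3 (F'): F=OYGG U=WGYR R=BYOR D=WWYB L=OGOR
After move 4 (R): R=OBRY U=WYYG F=OWGB D=WWYR B=RBGB
After move 5 (U'): U=YGWY F=OGGB R=OWRY B=OBGB L=RBOR
After move 6 (U'): U=GYYW F=RBGB R=OGRY B=OWGB L=OBOR
Query 1: R[3] = Y
Query 2: D[1] = W
Query 3: R[2] = R
Query 4: L[3] = R
Query 5: B[3] = B
Query 6: R[1] = G

Answer: Y W R R B G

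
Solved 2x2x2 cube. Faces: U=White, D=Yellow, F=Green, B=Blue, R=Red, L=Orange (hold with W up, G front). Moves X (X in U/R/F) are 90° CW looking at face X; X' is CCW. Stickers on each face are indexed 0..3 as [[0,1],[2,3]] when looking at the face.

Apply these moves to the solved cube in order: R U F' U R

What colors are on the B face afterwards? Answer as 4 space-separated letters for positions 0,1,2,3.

After move 1 (R): R=RRRR U=WGWG F=GYGY D=YBYB B=WBWB
After move 2 (U): U=WWGG F=RRGY R=WBRR B=OOWB L=GYOO
After move 3 (F'): F=RYRG U=WWWR R=BBYR D=YOYB L=GGOG
After move 4 (U): U=WWRW F=BBRG R=OOYR B=GGWB L=RYOG
After move 5 (R): R=YORO U=WBRG F=BORB D=YWYG B=WGWB
Query: B face = WGWB

Answer: W G W B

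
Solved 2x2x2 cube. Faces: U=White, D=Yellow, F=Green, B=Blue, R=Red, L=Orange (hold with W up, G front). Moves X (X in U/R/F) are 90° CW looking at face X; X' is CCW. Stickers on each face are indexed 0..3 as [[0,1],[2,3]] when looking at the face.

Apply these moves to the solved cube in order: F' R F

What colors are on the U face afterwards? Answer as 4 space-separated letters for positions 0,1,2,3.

Answer: W G W W

Derivation:
After move 1 (F'): F=GGGG U=WWRR R=YRYR D=OOYY L=OWOW
After move 2 (R): R=YYRR U=WGRG F=GOGY D=OBYB B=RBWB
After move 3 (F): F=GGYO U=WGWW R=RYGR D=RYYB L=OOOB
Query: U face = WGWW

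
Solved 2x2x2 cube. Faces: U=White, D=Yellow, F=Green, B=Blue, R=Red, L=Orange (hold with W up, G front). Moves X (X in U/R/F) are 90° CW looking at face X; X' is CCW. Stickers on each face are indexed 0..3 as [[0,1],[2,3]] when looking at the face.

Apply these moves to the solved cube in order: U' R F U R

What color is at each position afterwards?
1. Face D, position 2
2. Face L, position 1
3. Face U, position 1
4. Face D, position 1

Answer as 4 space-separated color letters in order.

Answer: Y O G W

Derivation:
After move 1 (U'): U=WWWW F=OOGG R=GGRR B=RRBB L=BBOO
After move 2 (R): R=RGRG U=WOWG F=OYGY D=YBYR B=WRWB
After move 3 (F): F=GOYY U=WOOB R=WGGG D=RRYR L=BYOB
After move 4 (U): U=OWBO F=WGYY R=WRGG B=BYWB L=GOOB
After move 5 (R): R=GWGR U=OGBY F=WRYR D=RWYB B=OYWB
Query 1: D[2] = Y
Query 2: L[1] = O
Query 3: U[1] = G
Query 4: D[1] = W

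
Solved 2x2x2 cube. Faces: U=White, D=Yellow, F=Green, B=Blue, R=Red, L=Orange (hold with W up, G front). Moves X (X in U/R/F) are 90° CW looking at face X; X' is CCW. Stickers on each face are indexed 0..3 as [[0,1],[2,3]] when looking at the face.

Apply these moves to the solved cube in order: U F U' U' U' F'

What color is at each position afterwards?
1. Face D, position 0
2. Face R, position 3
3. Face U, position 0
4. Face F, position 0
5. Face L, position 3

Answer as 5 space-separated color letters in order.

Answer: R R O B G

Derivation:
After move 1 (U): U=WWWW F=RRGG R=BBRR B=OOBB L=GGOO
After move 2 (F): F=GRGR U=WWOG R=WBWR D=RBYY L=GYOY
After move 3 (U'): U=WGWO F=GYGR R=GRWR B=WBBB L=OOOY
After move 4 (U'): U=GOWW F=OOGR R=GYWR B=GRBB L=WBOY
After move 5 (U'): U=OWGW F=WBGR R=OOWR B=GYBB L=GROY
After move 6 (F'): F=BRWG U=OWOW R=BORR D=RYYY L=GWOG
Query 1: D[0] = R
Query 2: R[3] = R
Query 3: U[0] = O
Query 4: F[0] = B
Query 5: L[3] = G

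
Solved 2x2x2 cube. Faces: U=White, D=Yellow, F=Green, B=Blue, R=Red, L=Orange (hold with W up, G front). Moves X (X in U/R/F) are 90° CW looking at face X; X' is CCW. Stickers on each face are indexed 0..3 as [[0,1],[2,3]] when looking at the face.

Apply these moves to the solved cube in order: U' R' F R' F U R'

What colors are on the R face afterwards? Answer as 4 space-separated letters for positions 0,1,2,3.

After move 1 (U'): U=WWWW F=OOGG R=GGRR B=RRBB L=BBOO
After move 2 (R'): R=GRGR U=WBWR F=OWGW D=YOYG B=YRYB
After move 3 (F): F=GOWW U=WBOB R=WRRR D=GGYG L=BYOO
After move 4 (R'): R=RRWR U=WYOY F=GBWB D=GOYW B=GRGB
After move 5 (F): F=WGBB U=WYOY R=ORYR D=WRYW L=BGOO
After move 6 (U): U=OWYY F=ORBB R=GRYR B=BGGB L=WGOO
After move 7 (R'): R=RRGY U=OGYB F=OWBY D=WRYB B=WGRB
Query: R face = RRGY

Answer: R R G Y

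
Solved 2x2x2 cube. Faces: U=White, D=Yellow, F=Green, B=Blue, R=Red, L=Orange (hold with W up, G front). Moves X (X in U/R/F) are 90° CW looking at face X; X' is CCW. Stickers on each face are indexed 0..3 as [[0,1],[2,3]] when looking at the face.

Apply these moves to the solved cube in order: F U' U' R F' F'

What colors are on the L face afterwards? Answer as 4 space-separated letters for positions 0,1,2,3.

Answer: W R O W

Derivation:
After move 1 (F): F=GGGG U=WWOO R=WRWR D=RRYY L=OYOY
After move 2 (U'): U=WOWO F=OYGG R=GGWR B=WRBB L=BBOY
After move 3 (U'): U=OOWW F=BBGG R=OYWR B=GGBB L=WROY
After move 4 (R): R=WORY U=OBWG F=BRGY D=RBYG B=WGOB
After move 5 (F'): F=RYBG U=OBWR R=BORY D=RYYG L=WGOW
After move 6 (F'): F=YGRB U=OBBR R=YORY D=GWYG L=WROW
Query: L face = WROW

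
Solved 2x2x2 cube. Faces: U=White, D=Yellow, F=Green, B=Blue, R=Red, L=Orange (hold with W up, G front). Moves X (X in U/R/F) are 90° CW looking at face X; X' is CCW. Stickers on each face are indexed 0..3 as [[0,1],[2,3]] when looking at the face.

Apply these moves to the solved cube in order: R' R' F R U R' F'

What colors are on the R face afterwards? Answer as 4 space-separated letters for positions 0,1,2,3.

Answer: W R R R

Derivation:
After move 1 (R'): R=RRRR U=WBWB F=GWGW D=YGYG B=YBYB
After move 2 (R'): R=RRRR U=WYWY F=GBGB D=YWYW B=GBGB
After move 3 (F): F=GGBB U=WYOO R=WRYR D=RRYW L=OYOW
After move 4 (R): R=YWRR U=WGOB F=GRBW D=RGYG B=OBYB
After move 5 (U): U=OWBG F=YWBW R=OBRR B=OYYB L=GROW
After move 6 (R'): R=BROR U=OYBO F=YWBG D=RWYW B=GYGB
After move 7 (F'): F=WGYB U=OYBO R=WRRR D=RWYW L=GOOB
Query: R face = WRRR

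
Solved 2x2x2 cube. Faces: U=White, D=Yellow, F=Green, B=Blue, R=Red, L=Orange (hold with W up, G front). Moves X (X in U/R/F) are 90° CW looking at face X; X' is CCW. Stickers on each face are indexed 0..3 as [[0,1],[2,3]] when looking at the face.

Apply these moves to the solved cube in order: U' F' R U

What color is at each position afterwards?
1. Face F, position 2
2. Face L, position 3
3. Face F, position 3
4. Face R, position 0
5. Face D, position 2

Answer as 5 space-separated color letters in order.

After move 1 (U'): U=WWWW F=OOGG R=GGRR B=RRBB L=BBOO
After move 2 (F'): F=OGOG U=WWGR R=YGYR D=BOYY L=BWOW
After move 3 (R): R=YYRG U=WGGG F=OOOY D=BBYR B=RRWB
After move 4 (U): U=GWGG F=YYOY R=RRRG B=BWWB L=OOOW
Query 1: F[2] = O
Query 2: L[3] = W
Query 3: F[3] = Y
Query 4: R[0] = R
Query 5: D[2] = Y

Answer: O W Y R Y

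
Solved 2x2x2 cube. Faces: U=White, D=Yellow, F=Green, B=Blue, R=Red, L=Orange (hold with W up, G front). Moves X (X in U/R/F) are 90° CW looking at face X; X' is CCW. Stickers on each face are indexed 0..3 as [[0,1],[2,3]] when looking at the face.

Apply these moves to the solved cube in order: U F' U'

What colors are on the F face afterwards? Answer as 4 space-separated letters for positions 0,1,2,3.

Answer: G W R G

Derivation:
After move 1 (U): U=WWWW F=RRGG R=BBRR B=OOBB L=GGOO
After move 2 (F'): F=RGRG U=WWBR R=YBYR D=GOYY L=GWOW
After move 3 (U'): U=WRWB F=GWRG R=RGYR B=YBBB L=OOOW
Query: F face = GWRG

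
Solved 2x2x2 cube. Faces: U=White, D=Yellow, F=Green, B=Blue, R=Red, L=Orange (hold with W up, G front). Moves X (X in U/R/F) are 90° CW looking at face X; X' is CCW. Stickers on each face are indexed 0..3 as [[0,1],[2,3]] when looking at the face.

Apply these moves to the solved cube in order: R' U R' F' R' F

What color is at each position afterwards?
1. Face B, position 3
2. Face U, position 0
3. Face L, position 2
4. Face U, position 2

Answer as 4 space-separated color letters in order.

Answer: B W O B

Derivation:
After move 1 (R'): R=RRRR U=WBWB F=GWGW D=YGYG B=YBYB
After move 2 (U): U=WWBB F=RRGW R=YBRR B=OOYB L=GWOO
After move 3 (R'): R=BRYR U=WYBO F=RWGB D=YRYW B=GOGB
After move 4 (F'): F=WBRG U=WYBY R=RRYR D=WOYW L=GOOB
After move 5 (R'): R=RRRY U=WGBG F=WYRY D=WBYG B=WOOB
After move 6 (F): F=RWYY U=WGBO R=BRGY D=RRYG L=GWOB
Query 1: B[3] = B
Query 2: U[0] = W
Query 3: L[2] = O
Query 4: U[2] = B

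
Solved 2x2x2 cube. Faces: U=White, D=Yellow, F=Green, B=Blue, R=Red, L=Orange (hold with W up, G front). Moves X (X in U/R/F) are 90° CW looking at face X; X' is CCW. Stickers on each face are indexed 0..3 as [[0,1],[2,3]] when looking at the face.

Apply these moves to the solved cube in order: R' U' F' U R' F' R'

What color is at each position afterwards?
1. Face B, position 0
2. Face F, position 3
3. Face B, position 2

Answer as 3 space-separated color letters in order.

Answer: G R W

Derivation:
After move 1 (R'): R=RRRR U=WBWB F=GWGW D=YGYG B=YBYB
After move 2 (U'): U=BBWW F=OOGW R=GWRR B=RRYB L=YBOO
After move 3 (F'): F=OWOG U=BBGR R=GWYR D=BOYG L=YWOW
After move 4 (U): U=GBRB F=GWOG R=RRYR B=YWYB L=OWOW
After move 5 (R'): R=RRRY U=GYRY F=GBOB D=BWYG B=GWOB
After move 6 (F'): F=BBGO U=GYRR R=WRBY D=WWYG L=OYOR
After move 7 (R'): R=RYWB U=GORG F=BYGR D=WBYO B=GWWB
Query 1: B[0] = G
Query 2: F[3] = R
Query 3: B[2] = W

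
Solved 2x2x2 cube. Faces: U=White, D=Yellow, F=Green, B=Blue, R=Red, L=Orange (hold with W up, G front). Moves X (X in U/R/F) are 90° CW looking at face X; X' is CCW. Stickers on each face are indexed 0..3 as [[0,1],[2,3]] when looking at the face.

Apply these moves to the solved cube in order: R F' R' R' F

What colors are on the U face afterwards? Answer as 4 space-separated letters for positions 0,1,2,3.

After move 1 (R): R=RRRR U=WGWG F=GYGY D=YBYB B=WBWB
After move 2 (F'): F=YYGG U=WGRR R=BRYR D=OOYB L=OGOW
After move 3 (R'): R=RRBY U=WWRW F=YGGR D=OYYG B=BBOB
After move 4 (R'): R=RYRB U=WORB F=YWGW D=OGYR B=GBYB
After move 5 (F): F=GYWW U=WOWG R=RYBB D=RRYR L=OOOG
Query: U face = WOWG

Answer: W O W G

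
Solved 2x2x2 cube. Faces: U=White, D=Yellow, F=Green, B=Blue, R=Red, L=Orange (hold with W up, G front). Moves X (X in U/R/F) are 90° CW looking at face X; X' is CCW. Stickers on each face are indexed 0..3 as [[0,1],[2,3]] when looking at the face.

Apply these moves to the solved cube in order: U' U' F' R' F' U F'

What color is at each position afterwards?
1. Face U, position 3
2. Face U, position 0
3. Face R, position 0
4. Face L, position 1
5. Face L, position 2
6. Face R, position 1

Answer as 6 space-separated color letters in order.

After move 1 (U'): U=WWWW F=OOGG R=GGRR B=RRBB L=BBOO
After move 2 (U'): U=WWWW F=BBGG R=OORR B=GGBB L=RROO
After move 3 (F'): F=BGBG U=WWOR R=YOYR D=ROYY L=RWOW
After move 4 (R'): R=ORYY U=WBOG F=BWBR D=RGYG B=YGOB
After move 5 (F'): F=WRBB U=WBOY R=GRRY D=WWYG L=RGOO
After move 6 (U): U=OWYB F=GRBB R=YGRY B=RGOB L=WROO
After move 7 (F'): F=RBGB U=OWYR R=WGWY D=ROYG L=WBOY
Query 1: U[3] = R
Query 2: U[0] = O
Query 3: R[0] = W
Query 4: L[1] = B
Query 5: L[2] = O
Query 6: R[1] = G

Answer: R O W B O G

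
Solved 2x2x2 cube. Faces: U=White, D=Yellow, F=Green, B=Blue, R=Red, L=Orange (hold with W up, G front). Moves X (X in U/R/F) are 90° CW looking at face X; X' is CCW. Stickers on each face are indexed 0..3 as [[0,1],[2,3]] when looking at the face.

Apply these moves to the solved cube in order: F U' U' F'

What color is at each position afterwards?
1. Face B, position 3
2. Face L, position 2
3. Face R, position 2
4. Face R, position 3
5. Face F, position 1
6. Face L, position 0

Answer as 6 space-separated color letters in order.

After move 1 (F): F=GGGG U=WWOO R=WRWR D=RRYY L=OYOY
After move 2 (U'): U=WOWO F=OYGG R=GGWR B=WRBB L=BBOY
After move 3 (U'): U=OOWW F=BBGG R=OYWR B=GGBB L=WROY
After move 4 (F'): F=BGBG U=OOOW R=RYRR D=RYYY L=WWOW
Query 1: B[3] = B
Query 2: L[2] = O
Query 3: R[2] = R
Query 4: R[3] = R
Query 5: F[1] = G
Query 6: L[0] = W

Answer: B O R R G W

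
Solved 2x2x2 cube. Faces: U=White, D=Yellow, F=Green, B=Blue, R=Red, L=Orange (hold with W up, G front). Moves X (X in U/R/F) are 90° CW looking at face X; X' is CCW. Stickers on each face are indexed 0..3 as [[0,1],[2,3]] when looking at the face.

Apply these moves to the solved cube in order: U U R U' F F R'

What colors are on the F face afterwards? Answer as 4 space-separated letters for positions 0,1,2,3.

After move 1 (U): U=WWWW F=RRGG R=BBRR B=OOBB L=GGOO
After move 2 (U): U=WWWW F=BBGG R=OORR B=GGBB L=RROO
After move 3 (R): R=RORO U=WBWG F=BYGY D=YBYG B=WGWB
After move 4 (U'): U=BGWW F=RRGY R=BYRO B=ROWB L=WGOO
After move 5 (F): F=GRYR U=BGOG R=WYWO D=RBYG L=WYOB
After move 6 (F): F=YGRR U=BGBY R=OYGO D=WWYG L=WROB
After move 7 (R'): R=YOOG U=BWBR F=YGRY D=WGYR B=GOWB
Query: F face = YGRY

Answer: Y G R Y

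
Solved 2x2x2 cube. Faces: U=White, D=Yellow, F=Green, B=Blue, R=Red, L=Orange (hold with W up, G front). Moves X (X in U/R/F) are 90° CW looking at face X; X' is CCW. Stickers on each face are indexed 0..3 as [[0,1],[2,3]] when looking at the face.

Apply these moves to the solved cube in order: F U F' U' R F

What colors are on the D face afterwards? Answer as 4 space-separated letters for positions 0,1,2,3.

After move 1 (F): F=GGGG U=WWOO R=WRWR D=RRYY L=OYOY
After move 2 (U): U=OWOW F=WRGG R=BBWR B=OYBB L=GGOY
After move 3 (F'): F=RGWG U=OWBW R=RBRR D=GYYY L=GWOO
After move 4 (U'): U=WWOB F=GWWG R=RGRR B=RBBB L=OYOO
After move 5 (R): R=RRRG U=WWOG F=GYWY D=GBYR B=BBWB
After move 6 (F): F=WGYY U=WWOY R=ORGG D=RRYR L=OGOB
Query: D face = RRYR

Answer: R R Y R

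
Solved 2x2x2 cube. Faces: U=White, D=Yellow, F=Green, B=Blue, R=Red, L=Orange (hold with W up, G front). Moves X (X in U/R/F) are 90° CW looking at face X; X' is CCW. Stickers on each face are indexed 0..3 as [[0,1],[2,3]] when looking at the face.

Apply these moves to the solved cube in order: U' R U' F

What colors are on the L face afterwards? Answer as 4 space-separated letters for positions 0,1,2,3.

Answer: W Y O B

Derivation:
After move 1 (U'): U=WWWW F=OOGG R=GGRR B=RRBB L=BBOO
After move 2 (R): R=RGRG U=WOWG F=OYGY D=YBYR B=WRWB
After move 3 (U'): U=OGWW F=BBGY R=OYRG B=RGWB L=WROO
After move 4 (F): F=GBYB U=OGOR R=WYWG D=ROYR L=WYOB
Query: L face = WYOB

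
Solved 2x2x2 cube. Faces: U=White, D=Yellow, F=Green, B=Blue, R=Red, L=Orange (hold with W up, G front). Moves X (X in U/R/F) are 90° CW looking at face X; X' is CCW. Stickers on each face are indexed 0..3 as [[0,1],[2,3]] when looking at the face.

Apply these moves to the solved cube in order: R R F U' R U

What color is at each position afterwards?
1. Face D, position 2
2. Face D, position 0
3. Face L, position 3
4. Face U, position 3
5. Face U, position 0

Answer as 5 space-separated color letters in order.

After move 1 (R): R=RRRR U=WGWG F=GYGY D=YBYB B=WBWB
After move 2 (R): R=RRRR U=WYWY F=GBGB D=YWYW B=GBGB
After move 3 (F): F=GGBB U=WYOO R=WRYR D=RRYW L=OYOW
After move 4 (U'): U=YOWO F=OYBB R=GGYR B=WRGB L=GBOW
After move 5 (R): R=YGRG U=YYWB F=ORBW D=RGYW B=OROB
After move 6 (U): U=WYBY F=YGBW R=ORRG B=GBOB L=OROW
Query 1: D[2] = Y
Query 2: D[0] = R
Query 3: L[3] = W
Query 4: U[3] = Y
Query 5: U[0] = W

Answer: Y R W Y W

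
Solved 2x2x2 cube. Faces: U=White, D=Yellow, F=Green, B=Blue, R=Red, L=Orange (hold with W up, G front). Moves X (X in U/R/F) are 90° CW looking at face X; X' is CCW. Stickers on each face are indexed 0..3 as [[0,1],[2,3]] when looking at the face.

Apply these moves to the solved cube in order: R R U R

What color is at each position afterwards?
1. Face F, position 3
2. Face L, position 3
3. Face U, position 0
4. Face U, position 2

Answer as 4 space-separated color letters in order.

After move 1 (R): R=RRRR U=WGWG F=GYGY D=YBYB B=WBWB
After move 2 (R): R=RRRR U=WYWY F=GBGB D=YWYW B=GBGB
After move 3 (U): U=WWYY F=RRGB R=GBRR B=OOGB L=GBOO
After move 4 (R): R=RGRB U=WRYB F=RWGW D=YGYO B=YOWB
Query 1: F[3] = W
Query 2: L[3] = O
Query 3: U[0] = W
Query 4: U[2] = Y

Answer: W O W Y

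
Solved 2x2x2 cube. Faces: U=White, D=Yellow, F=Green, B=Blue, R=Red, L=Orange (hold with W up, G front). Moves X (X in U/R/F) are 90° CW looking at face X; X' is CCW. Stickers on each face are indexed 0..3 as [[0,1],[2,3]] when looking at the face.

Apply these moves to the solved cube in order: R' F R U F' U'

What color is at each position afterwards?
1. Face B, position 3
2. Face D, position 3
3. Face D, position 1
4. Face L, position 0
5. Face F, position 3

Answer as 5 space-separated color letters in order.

After move 1 (R'): R=RRRR U=WBWB F=GWGW D=YGYG B=YBYB
After move 2 (F): F=GGWW U=WBOO R=WRBR D=RRYG L=OYOG
After move 3 (R): R=BWRR U=WGOW F=GRWG D=RYYY B=OBBB
After move 4 (U): U=OWWG F=BWWG R=OBRR B=OYBB L=GROG
After move 5 (F'): F=WGBW U=OWOR R=YBRR D=RGYY L=GGOW
After move 6 (U'): U=WROO F=GGBW R=WGRR B=YBBB L=OYOW
Query 1: B[3] = B
Query 2: D[3] = Y
Query 3: D[1] = G
Query 4: L[0] = O
Query 5: F[3] = W

Answer: B Y G O W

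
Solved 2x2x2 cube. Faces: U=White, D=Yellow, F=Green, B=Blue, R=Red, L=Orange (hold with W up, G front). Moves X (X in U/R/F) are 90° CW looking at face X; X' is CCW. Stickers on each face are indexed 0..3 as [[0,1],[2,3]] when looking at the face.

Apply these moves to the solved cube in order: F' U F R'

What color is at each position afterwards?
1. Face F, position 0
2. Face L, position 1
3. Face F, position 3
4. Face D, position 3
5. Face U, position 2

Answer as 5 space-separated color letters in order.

After move 1 (F'): F=GGGG U=WWRR R=YRYR D=OOYY L=OWOW
After move 2 (U): U=RWRW F=YRGG R=BBYR B=OWBB L=GGOW
After move 3 (F): F=GYGR U=RWWG R=RBWR D=YBYY L=GOOO
After move 4 (R'): R=BRRW U=RBWO F=GWGG D=YYYR B=YWBB
Query 1: F[0] = G
Query 2: L[1] = O
Query 3: F[3] = G
Query 4: D[3] = R
Query 5: U[2] = W

Answer: G O G R W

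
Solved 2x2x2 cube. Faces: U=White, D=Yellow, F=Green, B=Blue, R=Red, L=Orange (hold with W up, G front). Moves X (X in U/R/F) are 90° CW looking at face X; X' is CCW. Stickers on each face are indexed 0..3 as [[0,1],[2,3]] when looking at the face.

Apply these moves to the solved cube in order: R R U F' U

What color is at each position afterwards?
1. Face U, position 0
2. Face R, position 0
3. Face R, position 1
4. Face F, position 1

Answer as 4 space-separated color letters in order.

Answer: G O O B

Derivation:
After move 1 (R): R=RRRR U=WGWG F=GYGY D=YBYB B=WBWB
After move 2 (R): R=RRRR U=WYWY F=GBGB D=YWYW B=GBGB
After move 3 (U): U=WWYY F=RRGB R=GBRR B=OOGB L=GBOO
After move 4 (F'): F=RBRG U=WWGR R=WBYR D=BOYW L=GYOY
After move 5 (U): U=GWRW F=WBRG R=OOYR B=GYGB L=RBOY
Query 1: U[0] = G
Query 2: R[0] = O
Query 3: R[1] = O
Query 4: F[1] = B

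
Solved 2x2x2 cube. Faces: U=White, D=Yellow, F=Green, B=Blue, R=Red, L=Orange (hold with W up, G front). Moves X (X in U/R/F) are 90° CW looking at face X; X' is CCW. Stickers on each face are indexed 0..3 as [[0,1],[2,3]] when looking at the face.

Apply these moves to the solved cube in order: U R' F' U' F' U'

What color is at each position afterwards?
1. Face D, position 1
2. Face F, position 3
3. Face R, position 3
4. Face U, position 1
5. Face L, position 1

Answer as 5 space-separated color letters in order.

After move 1 (U): U=WWWW F=RRGG R=BBRR B=OOBB L=GGOO
After move 2 (R'): R=BRBR U=WBWO F=RWGW D=YRYG B=YOYB
After move 3 (F'): F=WWRG U=WBBB R=RRYR D=GOYG L=GOOW
After move 4 (U'): U=BBWB F=GORG R=WWYR B=RRYB L=YOOW
After move 5 (F'): F=OGGR U=BBWY R=OWGR D=OWYG L=YBOW
After move 6 (U'): U=BYBW F=YBGR R=OGGR B=OWYB L=RROW
Query 1: D[1] = W
Query 2: F[3] = R
Query 3: R[3] = R
Query 4: U[1] = Y
Query 5: L[1] = R

Answer: W R R Y R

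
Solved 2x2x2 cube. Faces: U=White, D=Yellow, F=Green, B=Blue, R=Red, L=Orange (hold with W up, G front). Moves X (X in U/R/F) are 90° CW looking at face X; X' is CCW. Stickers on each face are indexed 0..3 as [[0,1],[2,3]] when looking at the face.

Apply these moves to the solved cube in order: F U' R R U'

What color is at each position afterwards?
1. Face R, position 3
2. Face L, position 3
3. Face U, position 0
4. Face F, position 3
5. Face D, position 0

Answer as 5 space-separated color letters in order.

Answer: G Y R W R

Derivation:
After move 1 (F): F=GGGG U=WWOO R=WRWR D=RRYY L=OYOY
After move 2 (U'): U=WOWO F=OYGG R=GGWR B=WRBB L=BBOY
After move 3 (R): R=WGRG U=WYWG F=ORGY D=RBYW B=OROB
After move 4 (R): R=RWGG U=WRWY F=OBGW D=ROYO B=GRYB
After move 5 (U'): U=RYWW F=BBGW R=OBGG B=RWYB L=GROY
Query 1: R[3] = G
Query 2: L[3] = Y
Query 3: U[0] = R
Query 4: F[3] = W
Query 5: D[0] = R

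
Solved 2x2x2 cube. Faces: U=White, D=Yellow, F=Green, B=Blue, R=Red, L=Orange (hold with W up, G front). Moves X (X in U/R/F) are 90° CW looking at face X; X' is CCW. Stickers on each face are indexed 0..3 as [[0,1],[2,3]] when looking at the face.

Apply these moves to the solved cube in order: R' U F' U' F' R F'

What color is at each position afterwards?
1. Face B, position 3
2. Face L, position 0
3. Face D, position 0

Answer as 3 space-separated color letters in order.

After move 1 (R'): R=RRRR U=WBWB F=GWGW D=YGYG B=YBYB
After move 2 (U): U=WWBB F=RRGW R=YBRR B=OOYB L=GWOO
After move 3 (F'): F=RWRG U=WWYR R=GBYR D=WOYG L=GBOB
After move 4 (U'): U=WRWY F=GBRG R=RWYR B=GBYB L=OOOB
After move 5 (F'): F=BGGR U=WRRY R=OWWR D=OBYG L=OYOW
After move 6 (R): R=WORW U=WGRR F=BBGG D=OYYG B=YBRB
After move 7 (F'): F=BGBG U=WGWR R=YOOW D=YWYG L=OROR
Query 1: B[3] = B
Query 2: L[0] = O
Query 3: D[0] = Y

Answer: B O Y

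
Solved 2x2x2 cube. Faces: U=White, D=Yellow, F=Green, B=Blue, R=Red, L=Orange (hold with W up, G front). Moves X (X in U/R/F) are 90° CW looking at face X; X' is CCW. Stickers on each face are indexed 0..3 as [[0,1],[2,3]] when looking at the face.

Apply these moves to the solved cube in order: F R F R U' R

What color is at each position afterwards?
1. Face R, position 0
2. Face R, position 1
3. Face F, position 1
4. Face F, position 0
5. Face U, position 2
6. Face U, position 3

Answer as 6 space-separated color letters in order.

After move 1 (F): F=GGGG U=WWOO R=WRWR D=RRYY L=OYOY
After move 2 (R): R=WWRR U=WGOG F=GRGY D=RBYB B=OBWB
After move 3 (F): F=GGYR U=WGYY R=OWGR D=RWYB L=OROB
After move 4 (R): R=GORW U=WGYR F=GWYB D=RWYO B=YBGB
After move 5 (U'): U=GRWY F=ORYB R=GWRW B=GOGB L=YBOB
After move 6 (R): R=RGWW U=GRWB F=OWYO D=RGYG B=YORB
Query 1: R[0] = R
Query 2: R[1] = G
Query 3: F[1] = W
Query 4: F[0] = O
Query 5: U[2] = W
Query 6: U[3] = B

Answer: R G W O W B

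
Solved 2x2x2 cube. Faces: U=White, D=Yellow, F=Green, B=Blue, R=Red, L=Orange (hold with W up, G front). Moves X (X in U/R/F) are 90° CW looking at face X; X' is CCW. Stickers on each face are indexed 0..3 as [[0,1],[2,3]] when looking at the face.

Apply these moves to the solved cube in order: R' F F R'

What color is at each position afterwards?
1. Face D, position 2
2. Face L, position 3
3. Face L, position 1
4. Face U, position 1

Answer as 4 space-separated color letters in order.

Answer: Y R R Y

Derivation:
After move 1 (R'): R=RRRR U=WBWB F=GWGW D=YGYG B=YBYB
After move 2 (F): F=GGWW U=WBOO R=WRBR D=RRYG L=OYOG
After move 3 (F): F=WGWG U=WBGY R=OROR D=BWYG L=OROR
After move 4 (R'): R=RROO U=WYGY F=WBWY D=BGYG B=GBWB
Query 1: D[2] = Y
Query 2: L[3] = R
Query 3: L[1] = R
Query 4: U[1] = Y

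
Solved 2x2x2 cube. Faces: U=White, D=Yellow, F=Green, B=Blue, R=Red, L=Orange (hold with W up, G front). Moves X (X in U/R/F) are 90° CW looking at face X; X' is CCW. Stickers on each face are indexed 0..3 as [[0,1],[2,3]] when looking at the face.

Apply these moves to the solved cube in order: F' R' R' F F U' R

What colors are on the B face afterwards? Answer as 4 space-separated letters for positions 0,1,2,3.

Answer: W Y O B

Derivation:
After move 1 (F'): F=GGGG U=WWRR R=YRYR D=OOYY L=OWOW
After move 2 (R'): R=RRYY U=WBRB F=GWGR D=OGYG B=YBOB
After move 3 (R'): R=RYRY U=WORY F=GBGB D=OWYR B=GBGB
After move 4 (F): F=GGBB U=WOWW R=RYYY D=RRYR L=OOOW
After move 5 (F): F=BGBG U=WOWO R=WYWY D=YRYR L=OROR
After move 6 (U'): U=OOWW F=ORBG R=BGWY B=WYGB L=GBOR
After move 7 (R): R=WBYG U=ORWG F=ORBR D=YGYW B=WYOB
Query: B face = WYOB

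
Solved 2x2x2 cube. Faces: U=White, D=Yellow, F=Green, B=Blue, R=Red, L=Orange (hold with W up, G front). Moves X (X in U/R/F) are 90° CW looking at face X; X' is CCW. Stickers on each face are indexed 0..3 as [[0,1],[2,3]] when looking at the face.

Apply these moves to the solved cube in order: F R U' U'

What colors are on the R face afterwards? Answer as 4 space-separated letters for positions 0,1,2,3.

After move 1 (F): F=GGGG U=WWOO R=WRWR D=RRYY L=OYOY
After move 2 (R): R=WWRR U=WGOG F=GRGY D=RBYB B=OBWB
After move 3 (U'): U=GGWO F=OYGY R=GRRR B=WWWB L=OBOY
After move 4 (U'): U=GOGW F=OBGY R=OYRR B=GRWB L=WWOY
Query: R face = OYRR

Answer: O Y R R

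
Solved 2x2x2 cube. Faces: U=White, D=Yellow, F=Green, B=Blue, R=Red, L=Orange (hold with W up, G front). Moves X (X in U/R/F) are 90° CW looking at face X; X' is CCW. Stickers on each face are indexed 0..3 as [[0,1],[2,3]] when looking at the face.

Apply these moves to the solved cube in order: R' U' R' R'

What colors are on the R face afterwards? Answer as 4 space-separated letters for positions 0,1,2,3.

Answer: R R W G

Derivation:
After move 1 (R'): R=RRRR U=WBWB F=GWGW D=YGYG B=YBYB
After move 2 (U'): U=BBWW F=OOGW R=GWRR B=RRYB L=YBOO
After move 3 (R'): R=WRGR U=BYWR F=OBGW D=YOYW B=GRGB
After move 4 (R'): R=RRWG U=BGWG F=OYGR D=YBYW B=WROB
Query: R face = RRWG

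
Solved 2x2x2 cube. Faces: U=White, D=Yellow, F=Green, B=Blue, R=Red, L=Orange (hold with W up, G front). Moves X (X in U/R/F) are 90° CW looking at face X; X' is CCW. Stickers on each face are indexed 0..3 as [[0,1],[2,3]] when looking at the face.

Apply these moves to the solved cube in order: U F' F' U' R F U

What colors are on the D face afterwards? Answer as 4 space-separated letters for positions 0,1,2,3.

Answer: R G Y O

Derivation:
After move 1 (U): U=WWWW F=RRGG R=BBRR B=OOBB L=GGOO
After move 2 (F'): F=RGRG U=WWBR R=YBYR D=GOYY L=GWOW
After move 3 (F'): F=GGRR U=WWYY R=OBGR D=WWYY L=GROB
After move 4 (U'): U=WYWY F=GRRR R=GGGR B=OBBB L=OOOB
After move 5 (R): R=GGRG U=WRWR F=GWRY D=WBYO B=YBYB
After move 6 (F): F=RGYW U=WRBO R=WGRG D=RGYO L=OWOB
After move 7 (U): U=BWOR F=WGYW R=YBRG B=OWYB L=RGOB
Query: D face = RGYO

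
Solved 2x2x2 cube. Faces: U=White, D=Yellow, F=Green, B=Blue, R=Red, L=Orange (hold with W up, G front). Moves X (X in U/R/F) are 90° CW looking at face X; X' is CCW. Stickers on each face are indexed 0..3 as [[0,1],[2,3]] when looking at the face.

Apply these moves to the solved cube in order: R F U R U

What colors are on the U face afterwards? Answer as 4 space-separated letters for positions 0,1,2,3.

After move 1 (R): R=RRRR U=WGWG F=GYGY D=YBYB B=WBWB
After move 2 (F): F=GGYY U=WGOO R=WRGR D=RRYB L=OYOB
After move 3 (U): U=OWOG F=WRYY R=WBGR B=OYWB L=GGOB
After move 4 (R): R=GWRB U=OROY F=WRYB D=RWYO B=GYWB
After move 5 (U): U=OOYR F=GWYB R=GYRB B=GGWB L=WROB
Query: U face = OOYR

Answer: O O Y R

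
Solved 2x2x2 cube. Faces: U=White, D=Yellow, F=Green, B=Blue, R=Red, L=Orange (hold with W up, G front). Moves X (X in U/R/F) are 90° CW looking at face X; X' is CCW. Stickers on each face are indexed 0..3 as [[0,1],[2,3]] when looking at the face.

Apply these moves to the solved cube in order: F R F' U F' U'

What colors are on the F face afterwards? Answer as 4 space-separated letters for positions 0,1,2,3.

Answer: R G B G

Derivation:
After move 1 (F): F=GGGG U=WWOO R=WRWR D=RRYY L=OYOY
After move 2 (R): R=WWRR U=WGOG F=GRGY D=RBYB B=OBWB
After move 3 (F'): F=RYGG U=WGWR R=BWRR D=YYYB L=OGOO
After move 4 (U): U=WWRG F=BWGG R=OBRR B=OGWB L=RYOO
After move 5 (F'): F=WGBG U=WWOR R=YBYR D=YOYB L=RGOR
After move 6 (U'): U=WRWO F=RGBG R=WGYR B=YBWB L=OGOR
Query: F face = RGBG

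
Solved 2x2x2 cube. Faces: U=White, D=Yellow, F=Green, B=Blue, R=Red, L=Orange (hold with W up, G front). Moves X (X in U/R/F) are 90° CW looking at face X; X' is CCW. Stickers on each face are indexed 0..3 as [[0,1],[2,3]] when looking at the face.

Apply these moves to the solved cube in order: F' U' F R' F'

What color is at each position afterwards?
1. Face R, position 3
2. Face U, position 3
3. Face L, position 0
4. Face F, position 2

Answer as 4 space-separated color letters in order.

After move 1 (F'): F=GGGG U=WWRR R=YRYR D=OOYY L=OWOW
After move 2 (U'): U=WRWR F=OWGG R=GGYR B=YRBB L=BBOW
After move 3 (F): F=GOGW U=WRWB R=WGRR D=YGYY L=BOOO
After move 4 (R'): R=GRWR U=WBWY F=GRGB D=YOYW B=YRGB
After move 5 (F'): F=RBGG U=WBGW R=ORYR D=OOYW L=BYOW
Query 1: R[3] = R
Query 2: U[3] = W
Query 3: L[0] = B
Query 4: F[2] = G

Answer: R W B G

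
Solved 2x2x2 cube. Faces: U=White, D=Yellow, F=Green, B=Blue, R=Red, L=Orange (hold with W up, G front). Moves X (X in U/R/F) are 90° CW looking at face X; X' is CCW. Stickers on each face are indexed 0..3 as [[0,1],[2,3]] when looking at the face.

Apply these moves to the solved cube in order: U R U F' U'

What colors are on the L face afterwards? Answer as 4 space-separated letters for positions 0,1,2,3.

Answer: G G O G

Derivation:
After move 1 (U): U=WWWW F=RRGG R=BBRR B=OOBB L=GGOO
After move 2 (R): R=RBRB U=WRWG F=RYGY D=YBYO B=WOWB
After move 3 (U): U=WWGR F=RBGY R=WORB B=GGWB L=RYOO
After move 4 (F'): F=BYRG U=WWWR R=BOYB D=YOYO L=RROG
After move 5 (U'): U=WRWW F=RRRG R=BYYB B=BOWB L=GGOG
Query: L face = GGOG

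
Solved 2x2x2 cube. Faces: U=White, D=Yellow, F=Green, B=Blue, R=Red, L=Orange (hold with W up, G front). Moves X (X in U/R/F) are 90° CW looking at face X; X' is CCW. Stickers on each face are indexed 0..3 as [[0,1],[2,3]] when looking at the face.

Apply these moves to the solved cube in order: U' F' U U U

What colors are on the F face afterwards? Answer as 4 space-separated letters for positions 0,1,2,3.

Answer: B W O G

Derivation:
After move 1 (U'): U=WWWW F=OOGG R=GGRR B=RRBB L=BBOO
After move 2 (F'): F=OGOG U=WWGR R=YGYR D=BOYY L=BWOW
After move 3 (U): U=GWRW F=YGOG R=RRYR B=BWBB L=OGOW
After move 4 (U): U=RGWW F=RROG R=BWYR B=OGBB L=YGOW
After move 5 (U): U=WRWG F=BWOG R=OGYR B=YGBB L=RROW
Query: F face = BWOG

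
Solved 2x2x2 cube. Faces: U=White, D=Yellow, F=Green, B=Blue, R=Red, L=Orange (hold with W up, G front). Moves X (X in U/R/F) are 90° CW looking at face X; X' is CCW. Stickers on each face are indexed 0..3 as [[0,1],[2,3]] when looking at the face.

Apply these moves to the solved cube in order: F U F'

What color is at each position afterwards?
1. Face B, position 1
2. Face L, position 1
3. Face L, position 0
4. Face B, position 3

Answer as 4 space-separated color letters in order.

After move 1 (F): F=GGGG U=WWOO R=WRWR D=RRYY L=OYOY
After move 2 (U): U=OWOW F=WRGG R=BBWR B=OYBB L=GGOY
After move 3 (F'): F=RGWG U=OWBW R=RBRR D=GYYY L=GWOO
Query 1: B[1] = Y
Query 2: L[1] = W
Query 3: L[0] = G
Query 4: B[3] = B

Answer: Y W G B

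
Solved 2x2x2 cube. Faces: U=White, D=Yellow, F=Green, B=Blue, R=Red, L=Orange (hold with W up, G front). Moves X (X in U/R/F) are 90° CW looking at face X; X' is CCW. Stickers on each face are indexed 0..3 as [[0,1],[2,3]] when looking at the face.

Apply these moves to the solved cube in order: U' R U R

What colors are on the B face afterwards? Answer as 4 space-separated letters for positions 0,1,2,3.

After move 1 (U'): U=WWWW F=OOGG R=GGRR B=RRBB L=BBOO
After move 2 (R): R=RGRG U=WOWG F=OYGY D=YBYR B=WRWB
After move 3 (U): U=WWGO F=RGGY R=WRRG B=BBWB L=OYOO
After move 4 (R): R=RWGR U=WGGY F=RBGR D=YWYB B=OBWB
Query: B face = OBWB

Answer: O B W B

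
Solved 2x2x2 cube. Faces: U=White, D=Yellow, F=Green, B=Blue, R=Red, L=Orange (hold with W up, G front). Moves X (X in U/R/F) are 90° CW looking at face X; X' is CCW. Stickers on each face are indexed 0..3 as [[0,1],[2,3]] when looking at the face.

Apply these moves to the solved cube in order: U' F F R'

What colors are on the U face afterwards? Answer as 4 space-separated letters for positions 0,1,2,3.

Answer: W B Y R

Derivation:
After move 1 (U'): U=WWWW F=OOGG R=GGRR B=RRBB L=BBOO
After move 2 (F): F=GOGO U=WWOB R=WGWR D=RGYY L=BYOY
After move 3 (F): F=GGOO U=WWYY R=OGBR D=WWYY L=BROG
After move 4 (R'): R=GROB U=WBYR F=GWOY D=WGYO B=YRWB
Query: U face = WBYR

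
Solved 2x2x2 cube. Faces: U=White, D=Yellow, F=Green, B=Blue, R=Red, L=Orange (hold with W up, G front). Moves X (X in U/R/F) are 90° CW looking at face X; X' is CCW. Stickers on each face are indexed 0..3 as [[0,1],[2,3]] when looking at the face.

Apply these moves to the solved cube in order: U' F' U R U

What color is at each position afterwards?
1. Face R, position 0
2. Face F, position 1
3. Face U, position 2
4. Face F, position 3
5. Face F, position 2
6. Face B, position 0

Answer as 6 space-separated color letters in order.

Answer: W R G Y O O

Derivation:
After move 1 (U'): U=WWWW F=OOGG R=GGRR B=RRBB L=BBOO
After move 2 (F'): F=OGOG U=WWGR R=YGYR D=BOYY L=BWOW
After move 3 (U): U=GWRW F=YGOG R=RRYR B=BWBB L=OGOW
After move 4 (R): R=YRRR U=GGRG F=YOOY D=BBYB B=WWWB
After move 5 (U): U=RGGG F=YROY R=WWRR B=OGWB L=YOOW
Query 1: R[0] = W
Query 2: F[1] = R
Query 3: U[2] = G
Query 4: F[3] = Y
Query 5: F[2] = O
Query 6: B[0] = O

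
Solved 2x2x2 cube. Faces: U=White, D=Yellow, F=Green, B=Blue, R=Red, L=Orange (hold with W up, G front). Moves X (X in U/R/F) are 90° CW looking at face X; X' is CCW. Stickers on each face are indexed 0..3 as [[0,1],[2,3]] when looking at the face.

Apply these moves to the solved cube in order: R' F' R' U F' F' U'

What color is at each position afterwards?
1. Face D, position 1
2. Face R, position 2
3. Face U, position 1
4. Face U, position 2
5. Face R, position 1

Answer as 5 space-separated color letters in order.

Answer: Y B O R G

Derivation:
After move 1 (R'): R=RRRR U=WBWB F=GWGW D=YGYG B=YBYB
After move 2 (F'): F=WWGG U=WBRR R=GRYR D=OOYG L=OBOW
After move 3 (R'): R=RRGY U=WYRY F=WBGR D=OWYG B=GBOB
After move 4 (U): U=RWYY F=RRGR R=GBGY B=OBOB L=WBOW
After move 5 (F'): F=RRRG U=RWGG R=WBOY D=BWYG L=WYOY
After move 6 (F'): F=RGRR U=RWWO R=WBBY D=YYYG L=WGOG
After move 7 (U'): U=WORW F=WGRR R=RGBY B=WBOB L=OBOG
Query 1: D[1] = Y
Query 2: R[2] = B
Query 3: U[1] = O
Query 4: U[2] = R
Query 5: R[1] = G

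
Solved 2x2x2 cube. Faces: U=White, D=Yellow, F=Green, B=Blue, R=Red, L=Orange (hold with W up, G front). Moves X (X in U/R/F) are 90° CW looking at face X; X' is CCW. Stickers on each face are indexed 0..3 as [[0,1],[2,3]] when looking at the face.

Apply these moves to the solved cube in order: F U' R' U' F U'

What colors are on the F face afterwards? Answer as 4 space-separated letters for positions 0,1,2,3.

Answer: Y R O B

Derivation:
After move 1 (F): F=GGGG U=WWOO R=WRWR D=RRYY L=OYOY
After move 2 (U'): U=WOWO F=OYGG R=GGWR B=WRBB L=BBOY
After move 3 (R'): R=GRGW U=WBWW F=OOGO D=RYYG B=YRRB
After move 4 (U'): U=BWWW F=BBGO R=OOGW B=GRRB L=YROY
After move 5 (F): F=GBOB U=BWYR R=WOWW D=GOYG L=YROY
After move 6 (U'): U=WRBY F=YROB R=GBWW B=WORB L=GROY
Query: F face = YROB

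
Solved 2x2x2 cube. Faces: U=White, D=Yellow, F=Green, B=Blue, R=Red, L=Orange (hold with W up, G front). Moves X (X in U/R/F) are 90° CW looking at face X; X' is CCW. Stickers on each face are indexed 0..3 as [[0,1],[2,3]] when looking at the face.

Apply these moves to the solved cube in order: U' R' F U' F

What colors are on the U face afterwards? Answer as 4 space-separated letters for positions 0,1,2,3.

Answer: B B O R

Derivation:
After move 1 (U'): U=WWWW F=OOGG R=GGRR B=RRBB L=BBOO
After move 2 (R'): R=GRGR U=WBWR F=OWGW D=YOYG B=YRYB
After move 3 (F): F=GOWW U=WBOB R=WRRR D=GGYG L=BYOO
After move 4 (U'): U=BBWO F=BYWW R=GORR B=WRYB L=YROO
After move 5 (F): F=WBWY U=BBOR R=WOOR D=RGYG L=YGOG
Query: U face = BBOR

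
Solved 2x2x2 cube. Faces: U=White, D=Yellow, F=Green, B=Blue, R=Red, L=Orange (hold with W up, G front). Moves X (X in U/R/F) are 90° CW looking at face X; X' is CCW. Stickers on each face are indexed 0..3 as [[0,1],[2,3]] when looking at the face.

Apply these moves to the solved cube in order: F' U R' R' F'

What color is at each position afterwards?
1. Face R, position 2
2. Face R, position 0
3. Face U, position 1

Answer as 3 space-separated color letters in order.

After move 1 (F'): F=GGGG U=WWRR R=YRYR D=OOYY L=OWOW
After move 2 (U): U=RWRW F=YRGG R=BBYR B=OWBB L=GGOW
After move 3 (R'): R=BRBY U=RBRO F=YWGW D=ORYG B=YWOB
After move 4 (R'): R=RYBB U=RORY F=YBGO D=OWYW B=GWRB
After move 5 (F'): F=BOYG U=RORB R=WYOB D=GWYW L=GYOR
Query 1: R[2] = O
Query 2: R[0] = W
Query 3: U[1] = O

Answer: O W O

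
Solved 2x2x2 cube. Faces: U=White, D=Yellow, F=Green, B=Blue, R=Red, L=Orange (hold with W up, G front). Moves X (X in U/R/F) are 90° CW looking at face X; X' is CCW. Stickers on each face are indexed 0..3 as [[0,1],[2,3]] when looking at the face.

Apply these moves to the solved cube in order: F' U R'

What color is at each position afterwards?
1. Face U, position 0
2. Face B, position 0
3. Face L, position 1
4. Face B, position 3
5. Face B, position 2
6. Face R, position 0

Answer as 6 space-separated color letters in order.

Answer: R Y G B O B

Derivation:
After move 1 (F'): F=GGGG U=WWRR R=YRYR D=OOYY L=OWOW
After move 2 (U): U=RWRW F=YRGG R=BBYR B=OWBB L=GGOW
After move 3 (R'): R=BRBY U=RBRO F=YWGW D=ORYG B=YWOB
Query 1: U[0] = R
Query 2: B[0] = Y
Query 3: L[1] = G
Query 4: B[3] = B
Query 5: B[2] = O
Query 6: R[0] = B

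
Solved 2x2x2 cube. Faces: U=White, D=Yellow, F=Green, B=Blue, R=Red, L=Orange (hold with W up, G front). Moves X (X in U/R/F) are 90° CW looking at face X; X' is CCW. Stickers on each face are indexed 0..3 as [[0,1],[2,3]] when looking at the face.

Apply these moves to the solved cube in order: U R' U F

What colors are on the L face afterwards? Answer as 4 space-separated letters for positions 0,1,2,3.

After move 1 (U): U=WWWW F=RRGG R=BBRR B=OOBB L=GGOO
After move 2 (R'): R=BRBR U=WBWO F=RWGW D=YRYG B=YOYB
After move 3 (U): U=WWOB F=BRGW R=YOBR B=GGYB L=RWOO
After move 4 (F): F=GBWR U=WWOW R=OOBR D=BYYG L=RYOR
Query: L face = RYOR

Answer: R Y O R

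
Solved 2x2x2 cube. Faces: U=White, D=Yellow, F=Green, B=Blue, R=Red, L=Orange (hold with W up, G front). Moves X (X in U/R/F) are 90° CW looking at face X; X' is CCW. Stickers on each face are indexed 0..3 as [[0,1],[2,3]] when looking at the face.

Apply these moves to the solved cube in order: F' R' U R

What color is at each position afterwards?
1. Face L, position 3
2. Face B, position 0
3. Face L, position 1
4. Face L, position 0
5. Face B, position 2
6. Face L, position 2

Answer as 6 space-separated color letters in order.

After move 1 (F'): F=GGGG U=WWRR R=YRYR D=OOYY L=OWOW
After move 2 (R'): R=RRYY U=WBRB F=GWGR D=OGYG B=YBOB
After move 3 (U): U=RWBB F=RRGR R=YBYY B=OWOB L=GWOW
After move 4 (R): R=YYYB U=RRBR F=RGGG D=OOYO B=BWWB
Query 1: L[3] = W
Query 2: B[0] = B
Query 3: L[1] = W
Query 4: L[0] = G
Query 5: B[2] = W
Query 6: L[2] = O

Answer: W B W G W O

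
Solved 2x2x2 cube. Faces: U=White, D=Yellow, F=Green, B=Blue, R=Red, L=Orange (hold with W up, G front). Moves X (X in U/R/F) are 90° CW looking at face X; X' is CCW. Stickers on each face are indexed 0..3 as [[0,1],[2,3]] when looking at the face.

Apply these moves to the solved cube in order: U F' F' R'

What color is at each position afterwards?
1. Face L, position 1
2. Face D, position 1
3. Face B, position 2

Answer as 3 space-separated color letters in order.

After move 1 (U): U=WWWW F=RRGG R=BBRR B=OOBB L=GGOO
After move 2 (F'): F=RGRG U=WWBR R=YBYR D=GOYY L=GWOW
After move 3 (F'): F=GGRR U=WWYY R=OBGR D=WWYY L=GROB
After move 4 (R'): R=BROG U=WBYO F=GWRY D=WGYR B=YOWB
Query 1: L[1] = R
Query 2: D[1] = G
Query 3: B[2] = W

Answer: R G W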